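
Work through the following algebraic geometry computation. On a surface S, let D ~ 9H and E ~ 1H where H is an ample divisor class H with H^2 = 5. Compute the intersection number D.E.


Using bilinearity of the intersection pairing on a surface S:
(aH).(bH) = ab * (H.H)
We have H^2 = 5.
D.E = (9H).(1H) = 9*1*5
= 9*5
= 45

45


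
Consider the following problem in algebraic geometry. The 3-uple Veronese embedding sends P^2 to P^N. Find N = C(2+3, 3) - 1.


The Veronese embedding v_d: P^n -> P^N maps each point to all
degree-d monomials in n+1 homogeneous coordinates.
N = C(n+d, d) - 1
N = C(2+3, 3) - 1
N = C(5, 3) - 1
C(5, 3) = 10
N = 10 - 1 = 9

9


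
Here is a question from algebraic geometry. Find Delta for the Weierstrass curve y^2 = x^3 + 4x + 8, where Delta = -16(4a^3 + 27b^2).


Compute each component:
4a^3 = 4*4^3 = 4*64 = 256
27b^2 = 27*8^2 = 27*64 = 1728
4a^3 + 27b^2 = 256 + 1728 = 1984
Delta = -16*1984 = -31744

-31744


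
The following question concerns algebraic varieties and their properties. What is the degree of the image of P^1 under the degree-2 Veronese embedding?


The Veronese variety v_2(P^1) has degree d^r.
d^r = 2^1 = 2

2


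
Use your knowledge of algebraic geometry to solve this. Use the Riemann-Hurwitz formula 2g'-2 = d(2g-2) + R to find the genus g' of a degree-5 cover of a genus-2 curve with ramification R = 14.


Riemann-Hurwitz formula: 2g' - 2 = d(2g - 2) + R
Given: d = 5, g = 2, R = 14
2g' - 2 = 5*(2*2 - 2) + 14
2g' - 2 = 5*2 + 14
2g' - 2 = 10 + 14 = 24
2g' = 26
g' = 13

13


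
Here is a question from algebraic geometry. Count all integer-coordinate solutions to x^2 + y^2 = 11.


Systematically check integer values of x where x^2 <= 11.
For each valid x, check if 11 - x^2 is a perfect square.
Total integer solutions found: 0

0


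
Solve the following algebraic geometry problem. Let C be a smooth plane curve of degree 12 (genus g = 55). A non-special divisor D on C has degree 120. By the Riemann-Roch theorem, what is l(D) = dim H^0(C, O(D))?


First, compute the genus of a smooth plane curve of degree 12:
g = (d-1)(d-2)/2 = (12-1)(12-2)/2 = 55
For a non-special divisor D (i.e., h^1(D) = 0), Riemann-Roch gives:
l(D) = deg(D) - g + 1
Since deg(D) = 120 >= 2g - 1 = 109, D is non-special.
l(D) = 120 - 55 + 1 = 66

66


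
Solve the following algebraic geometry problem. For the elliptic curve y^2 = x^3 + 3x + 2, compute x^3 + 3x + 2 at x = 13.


Compute x^3 + 3x + 2 at x = 13:
x^3 = 13^3 = 2197
3*x = 3*13 = 39
Sum: 2197 + 39 + 2 = 2238

2238


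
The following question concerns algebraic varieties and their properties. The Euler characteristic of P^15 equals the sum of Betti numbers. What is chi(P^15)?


The complex projective space P^15 has one cell in each even real dimension 0, 2, ..., 30.
The cohomology groups are H^{2k}(P^15) = Z for k = 0,...,15, and 0 otherwise.
Euler characteristic = sum of Betti numbers = 1 per even-dimensional cohomology group.
chi(P^15) = 15 + 1 = 16

16


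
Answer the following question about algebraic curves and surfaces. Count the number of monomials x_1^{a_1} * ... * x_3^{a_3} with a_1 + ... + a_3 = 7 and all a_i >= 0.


The number of degree-7 monomials in 3 variables is C(d+n-1, n-1).
= C(7+3-1, 3-1) = C(9, 2)
= 36

36


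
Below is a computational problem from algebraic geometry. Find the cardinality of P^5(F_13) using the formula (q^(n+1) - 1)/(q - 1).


P^5(F_13) has (q^(n+1) - 1)/(q - 1) points.
= 13^5 + 13^4 + 13^3 + 13^2 + 13^1 + 13^0
= 371293 + 28561 + 2197 + 169 + 13 + 1
= 402234

402234


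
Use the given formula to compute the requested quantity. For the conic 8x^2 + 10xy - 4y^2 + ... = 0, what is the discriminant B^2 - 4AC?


The discriminant of a conic Ax^2 + Bxy + Cy^2 + ... = 0 is B^2 - 4AC.
B^2 = 10^2 = 100
4AC = 4*8*(-4) = -128
Discriminant = 100 + 128 = 228

228


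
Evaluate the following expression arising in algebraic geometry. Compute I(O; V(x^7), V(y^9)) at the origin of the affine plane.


The intersection multiplicity of V(x^a) and V(y^b) at the origin is:
I(O; V(x^7), V(y^9)) = dim_k(k[x,y]/(x^7, y^9))
A basis for k[x,y]/(x^7, y^9) is the set of monomials x^i * y^j
where 0 <= i < 7 and 0 <= j < 9.
The number of such monomials is 7 * 9 = 63

63


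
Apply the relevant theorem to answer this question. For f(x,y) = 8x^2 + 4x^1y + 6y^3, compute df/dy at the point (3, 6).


df/dy = 4*x^1 + 3*6*y^2
At (3,6): 4*3^1 + 3*6*6^2
= 12 + 648
= 660

660


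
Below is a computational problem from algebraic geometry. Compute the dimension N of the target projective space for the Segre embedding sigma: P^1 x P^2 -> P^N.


The Segre embedding maps P^m x P^n into P^N via
all products of coordinates from each factor.
N = (m+1)(n+1) - 1
N = (1+1)(2+1) - 1
N = 2*3 - 1
N = 6 - 1 = 5

5


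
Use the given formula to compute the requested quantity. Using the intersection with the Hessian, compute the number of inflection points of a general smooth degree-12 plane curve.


For a general smooth plane curve C of degree d, the inflection points are
the intersection of C with its Hessian curve, which has degree 3(d-2).
By Bezout, the total intersection number is d * 3(d-2) = 12 * 30 = 360.
For a general curve every flex is ordinary, so each contributes
multiplicity 1 to C·Hess(C), and the number of distinct inflection
points is 3d(d-2).
Inflection points = 3*12*(12-2) = 3*12*10 = 360

360


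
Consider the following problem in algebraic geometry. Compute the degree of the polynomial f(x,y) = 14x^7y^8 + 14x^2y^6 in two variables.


Examine each term for its total degree (sum of exponents).
  Term '14x^7y^8' has total degree 7+8 = 15.
  Term '14x^2y^6' has total degree 2+6 = 8.
The maximum total degree among all terms is 15.

15


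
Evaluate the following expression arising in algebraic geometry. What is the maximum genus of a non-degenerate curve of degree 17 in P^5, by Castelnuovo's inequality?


Castelnuovo's bound: write d - 1 = m(r-1) + epsilon with 0 <= epsilon < r-1.
d - 1 = 17 - 1 = 16
r - 1 = 5 - 1 = 4
16 = 4*4 + 0, so m = 4, epsilon = 0
pi(d, r) = m(m-1)(r-1)/2 + m*epsilon
= 4*3*4/2 + 4*0
= 48/2 + 0
= 24 + 0 = 24

24


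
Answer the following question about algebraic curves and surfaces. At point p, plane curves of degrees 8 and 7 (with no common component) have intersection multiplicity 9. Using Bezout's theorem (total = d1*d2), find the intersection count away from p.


By Bezout's theorem, the total intersection number is d1 * d2.
Total = 8 * 7 = 56
Intersection multiplicity at p = 9
Remaining intersections = 56 - 9 = 47

47


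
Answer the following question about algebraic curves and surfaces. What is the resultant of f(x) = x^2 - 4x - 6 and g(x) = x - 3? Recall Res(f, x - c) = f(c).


For Res(f, x - c), we evaluate f at x = c.
f(3) = 3^2 - 4*3 - 6
= 9 - 12 - 6
= -3 - 6 = -9
Res(f, g) = -9

-9


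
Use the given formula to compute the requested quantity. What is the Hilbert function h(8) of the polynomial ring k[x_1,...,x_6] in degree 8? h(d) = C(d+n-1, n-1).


The Hilbert function for the polynomial ring in 6 variables is:
h(d) = C(d+n-1, n-1)
h(8) = C(8+6-1, 6-1) = C(13, 5)
= 13! / (5! * 8!)
= 1287

1287


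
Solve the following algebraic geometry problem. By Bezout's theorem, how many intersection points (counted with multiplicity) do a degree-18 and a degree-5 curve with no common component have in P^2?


Bezout's theorem states the intersection count equals the product of degrees.
Intersection count = 18 * 5 = 90

90


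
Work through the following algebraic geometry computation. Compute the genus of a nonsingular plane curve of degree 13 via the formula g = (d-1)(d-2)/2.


Using the genus formula for smooth plane curves:
g = (d-1)(d-2)/2
g = (13-1)(13-2)/2
g = 12*11/2
g = 132/2 = 66

66


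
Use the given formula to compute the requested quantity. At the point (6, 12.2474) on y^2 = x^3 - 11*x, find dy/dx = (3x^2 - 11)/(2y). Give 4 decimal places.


Using implicit differentiation of y^2 = x^3 - 11*x:
2y * dy/dx = 3x^2 - 11
dy/dx = (3x^2 - 11)/(2y)
Numerator: 3*6^2 - 11 = 97
Denominator: 2*12.2474 = 24.4948
dy/dx = 97/24.4948 = 3.9600

3.9600


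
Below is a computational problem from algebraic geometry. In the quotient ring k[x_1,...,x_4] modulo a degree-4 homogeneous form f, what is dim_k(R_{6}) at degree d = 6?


For R = k[x_1,...,x_n]/(f) with f homogeneous of degree e:
The Hilbert series is (1 - t^e)/(1 - t)^n.
So h(d) = C(d+n-1, n-1) - C(d-e+n-1, n-1) for d >= e.
With n=4, e=4, d=6:
C(6+4-1, 4-1) = C(9, 3) = 84
C(6-4+4-1, 4-1) = C(5, 3) = 10
h(6) = 84 - 10 = 74

74


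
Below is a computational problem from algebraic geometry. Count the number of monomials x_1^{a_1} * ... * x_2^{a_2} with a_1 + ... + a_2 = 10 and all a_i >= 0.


The number of degree-10 monomials in 2 variables is C(d+n-1, n-1).
= C(10+2-1, 2-1) = C(11, 1)
= 11

11


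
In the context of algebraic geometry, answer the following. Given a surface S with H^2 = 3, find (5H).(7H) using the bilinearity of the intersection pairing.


Using bilinearity of the intersection pairing on a surface S:
(aH).(bH) = ab * (H.H)
We have H^2 = 3.
D.E = (5H).(7H) = 5*7*3
= 35*3
= 105

105


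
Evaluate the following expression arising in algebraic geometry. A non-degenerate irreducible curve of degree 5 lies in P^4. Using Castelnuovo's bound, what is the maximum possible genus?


Castelnuovo's bound: write d - 1 = m(r-1) + epsilon with 0 <= epsilon < r-1.
d - 1 = 5 - 1 = 4
r - 1 = 4 - 1 = 3
4 = 1*3 + 1, so m = 1, epsilon = 1
pi(d, r) = m(m-1)(r-1)/2 + m*epsilon
= 1*0*3/2 + 1*1
= 0/2 + 1
= 0 + 1 = 1

1


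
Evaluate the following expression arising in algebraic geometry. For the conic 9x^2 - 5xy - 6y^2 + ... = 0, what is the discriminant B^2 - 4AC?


The discriminant of a conic Ax^2 + Bxy + Cy^2 + ... = 0 is B^2 - 4AC.
B^2 = (-5)^2 = 25
4AC = 4*9*(-6) = -216
Discriminant = 25 + 216 = 241

241


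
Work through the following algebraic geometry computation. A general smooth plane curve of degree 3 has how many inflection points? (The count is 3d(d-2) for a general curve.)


For a general smooth plane curve C of degree d, the inflection points are
the intersection of C with its Hessian curve, which has degree 3(d-2).
By Bezout, the total intersection number is d * 3(d-2) = 3 * 3 = 9.
For a general curve every flex is ordinary, so each contributes
multiplicity 1 to C·Hess(C), and the number of distinct inflection
points is 3d(d-2).
Inflection points = 3*3*(3-2) = 3*3*1 = 9

9


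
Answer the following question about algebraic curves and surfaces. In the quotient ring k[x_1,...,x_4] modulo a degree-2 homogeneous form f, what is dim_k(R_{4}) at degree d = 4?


For R = k[x_1,...,x_n]/(f) with f homogeneous of degree e:
The Hilbert series is (1 - t^e)/(1 - t)^n.
So h(d) = C(d+n-1, n-1) - C(d-e+n-1, n-1) for d >= e.
With n=4, e=2, d=4:
C(4+4-1, 4-1) = C(7, 3) = 35
C(4-2+4-1, 4-1) = C(5, 3) = 10
h(4) = 35 - 10 = 25

25


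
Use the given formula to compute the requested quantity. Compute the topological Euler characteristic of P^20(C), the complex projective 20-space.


The complex projective space P^20 has one cell in each even real dimension 0, 2, ..., 40.
The cohomology groups are H^{2k}(P^20) = Z for k = 0,...,20, and 0 otherwise.
Euler characteristic = sum of Betti numbers = 1 per even-dimensional cohomology group.
chi(P^20) = 20 + 1 = 21

21


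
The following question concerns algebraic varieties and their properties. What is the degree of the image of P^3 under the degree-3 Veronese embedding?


The Veronese variety v_3(P^3) has degree d^r.
d^r = 3^3 = 27

27


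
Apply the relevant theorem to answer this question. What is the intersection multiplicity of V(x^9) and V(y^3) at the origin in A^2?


The intersection multiplicity of V(x^a) and V(y^b) at the origin is:
I(O; V(x^9), V(y^3)) = dim_k(k[x,y]/(x^9, y^3))
A basis for k[x,y]/(x^9, y^3) is the set of monomials x^i * y^j
where 0 <= i < 9 and 0 <= j < 3.
The number of such monomials is 9 * 3 = 27

27


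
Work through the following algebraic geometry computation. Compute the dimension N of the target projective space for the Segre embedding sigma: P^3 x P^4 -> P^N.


The Segre embedding maps P^m x P^n into P^N via
all products of coordinates from each factor.
N = (m+1)(n+1) - 1
N = (3+1)(4+1) - 1
N = 4*5 - 1
N = 20 - 1 = 19

19


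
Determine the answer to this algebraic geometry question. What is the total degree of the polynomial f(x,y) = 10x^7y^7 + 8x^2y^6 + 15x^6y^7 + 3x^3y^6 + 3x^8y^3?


Examine each term for its total degree (sum of exponents).
  Term '10x^7y^7' has total degree 7+7 = 14.
  Term '8x^2y^6' has total degree 2+6 = 8.
  Term '15x^6y^7' has total degree 6+7 = 13.
  Term '3x^3y^6' has total degree 3+6 = 9.
  Term '3x^8y^3' has total degree 8+3 = 11.
The maximum total degree among all terms is 14.

14


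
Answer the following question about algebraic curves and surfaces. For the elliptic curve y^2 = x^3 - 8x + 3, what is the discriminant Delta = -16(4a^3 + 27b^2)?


Compute each component:
4a^3 = 4*(-8)^3 = 4*(-512) = -2048
27b^2 = 27*3^2 = 27*9 = 243
4a^3 + 27b^2 = -2048 + 243 = -1805
Delta = -16*(-1805) = 28880

28880


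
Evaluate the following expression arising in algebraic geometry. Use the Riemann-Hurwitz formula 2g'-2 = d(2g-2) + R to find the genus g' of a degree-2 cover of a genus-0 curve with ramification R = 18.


Riemann-Hurwitz formula: 2g' - 2 = d(2g - 2) + R
Given: d = 2, g = 0, R = 18
2g' - 2 = 2*(2*0 - 2) + 18
2g' - 2 = 2*(-2) + 18
2g' - 2 = -4 + 18 = 14
2g' = 16
g' = 8

8


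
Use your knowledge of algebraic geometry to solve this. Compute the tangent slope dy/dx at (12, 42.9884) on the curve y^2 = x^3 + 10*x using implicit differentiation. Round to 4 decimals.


Using implicit differentiation of y^2 = x^3 + 10*x:
2y * dy/dx = 3x^2 + 10
dy/dx = (3x^2 + 10)/(2y)
Numerator: 3*12^2 + 10 = 442
Denominator: 2*42.9884 = 85.9768
dy/dx = 442/85.9768 = 5.1409

5.1409


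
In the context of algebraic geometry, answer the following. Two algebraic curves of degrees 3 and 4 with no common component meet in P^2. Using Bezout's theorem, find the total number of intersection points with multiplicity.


Bezout's theorem states the intersection count equals the product of degrees.
Intersection count = 3 * 4 = 12

12


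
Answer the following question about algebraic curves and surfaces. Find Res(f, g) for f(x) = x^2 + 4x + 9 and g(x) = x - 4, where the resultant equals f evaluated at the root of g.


For Res(f, x - c), we evaluate f at x = c.
f(4) = 4^2 + 4*4 + 9
= 16 + 16 + 9
= 32 + 9 = 41
Res(f, g) = 41

41


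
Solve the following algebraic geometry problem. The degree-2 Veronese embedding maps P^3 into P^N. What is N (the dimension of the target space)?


The Veronese embedding v_d: P^n -> P^N maps each point to all
degree-d monomials in n+1 homogeneous coordinates.
N = C(n+d, d) - 1
N = C(3+2, 2) - 1
N = C(5, 2) - 1
C(5, 2) = 10
N = 10 - 1 = 9

9


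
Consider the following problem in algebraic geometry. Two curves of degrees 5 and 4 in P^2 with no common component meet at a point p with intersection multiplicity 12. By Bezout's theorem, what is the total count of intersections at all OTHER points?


By Bezout's theorem, the total intersection number is d1 * d2.
Total = 5 * 4 = 20
Intersection multiplicity at p = 12
Remaining intersections = 20 - 12 = 8

8


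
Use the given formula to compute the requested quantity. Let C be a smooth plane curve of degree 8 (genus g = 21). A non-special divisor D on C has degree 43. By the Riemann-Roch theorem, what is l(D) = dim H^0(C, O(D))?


First, compute the genus of a smooth plane curve of degree 8:
g = (d-1)(d-2)/2 = (8-1)(8-2)/2 = 21
For a non-special divisor D (i.e., h^1(D) = 0), Riemann-Roch gives:
l(D) = deg(D) - g + 1
Since deg(D) = 43 >= 2g - 1 = 41, D is non-special.
l(D) = 43 - 21 + 1 = 23

23


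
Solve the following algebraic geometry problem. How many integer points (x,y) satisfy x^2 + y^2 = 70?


Systematically check integer values of x where x^2 <= 70.
For each valid x, check if 70 - x^2 is a perfect square.
Total integer solutions found: 0

0


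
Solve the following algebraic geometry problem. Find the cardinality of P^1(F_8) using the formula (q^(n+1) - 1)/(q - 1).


P^1(F_8) has (q^(n+1) - 1)/(q - 1) points.
= 8^1 + 8^0
= 8 + 1
= 9

9


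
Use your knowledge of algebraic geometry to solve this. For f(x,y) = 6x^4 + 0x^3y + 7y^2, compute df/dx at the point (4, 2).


df/dx = 4*6*x^3 + 3*0*x^2*y
At (4,2): 4*6*4^3 + 3*0*4^2*2
= 1536 + 0
= 1536

1536


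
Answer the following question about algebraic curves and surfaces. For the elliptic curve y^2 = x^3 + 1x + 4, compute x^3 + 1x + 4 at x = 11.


Compute x^3 + 1x + 4 at x = 11:
x^3 = 11^3 = 1331
1*x = 1*11 = 11
Sum: 1331 + 11 + 4 = 1346

1346


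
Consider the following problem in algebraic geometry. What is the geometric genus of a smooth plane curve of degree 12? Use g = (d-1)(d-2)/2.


Using the genus formula for smooth plane curves:
g = (d-1)(d-2)/2
g = (12-1)(12-2)/2
g = 11*10/2
g = 110/2 = 55

55


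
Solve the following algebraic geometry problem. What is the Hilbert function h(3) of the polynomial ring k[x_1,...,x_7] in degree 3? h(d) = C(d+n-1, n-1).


The Hilbert function for the polynomial ring in 7 variables is:
h(d) = C(d+n-1, n-1)
h(3) = C(3+7-1, 7-1) = C(9, 6)
= 9! / (6! * 3!)
= 84

84


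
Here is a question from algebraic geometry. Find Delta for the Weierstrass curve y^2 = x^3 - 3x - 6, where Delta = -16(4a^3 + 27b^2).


Compute each component:
4a^3 = 4*(-3)^3 = 4*(-27) = -108
27b^2 = 27*(-6)^2 = 27*36 = 972
4a^3 + 27b^2 = -108 + 972 = 864
Delta = -16*864 = -13824

-13824


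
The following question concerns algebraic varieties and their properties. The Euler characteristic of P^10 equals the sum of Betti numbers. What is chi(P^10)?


The complex projective space P^10 has one cell in each even real dimension 0, 2, ..., 20.
The cohomology groups are H^{2k}(P^10) = Z for k = 0,...,10, and 0 otherwise.
Euler characteristic = sum of Betti numbers = 1 per even-dimensional cohomology group.
chi(P^10) = 10 + 1 = 11

11


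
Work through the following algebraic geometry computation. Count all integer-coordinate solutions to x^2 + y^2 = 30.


Systematically check integer values of x where x^2 <= 30.
For each valid x, check if 30 - x^2 is a perfect square.
Total integer solutions found: 0

0


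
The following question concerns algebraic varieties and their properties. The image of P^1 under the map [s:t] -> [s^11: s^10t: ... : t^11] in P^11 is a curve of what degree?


The rational normal curve in P^11 is the image of P^1 under the 11-uple Veronese.
A general hyperplane in P^11 pulls back to a degree-11 form on P^1, which has 11 zeros,
so the curve meets a general hyperplane in 11 points. Degree = 11.

11


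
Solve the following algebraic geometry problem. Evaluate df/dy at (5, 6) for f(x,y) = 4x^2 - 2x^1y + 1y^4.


df/dy = (-2)*x^1 + 4*1*y^3
At (5,6): (-2)*5^1 + 4*1*6^3
= -10 + 864
= 854

854


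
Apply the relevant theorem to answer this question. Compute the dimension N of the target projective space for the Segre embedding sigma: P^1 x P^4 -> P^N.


The Segre embedding maps P^m x P^n into P^N via
all products of coordinates from each factor.
N = (m+1)(n+1) - 1
N = (1+1)(4+1) - 1
N = 2*5 - 1
N = 10 - 1 = 9

9


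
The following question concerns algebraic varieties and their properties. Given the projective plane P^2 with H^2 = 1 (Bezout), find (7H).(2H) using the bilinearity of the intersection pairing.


Using bilinearity of the intersection pairing on the projective plane P^2:
(aH).(bH) = ab * (H.H)
We have H^2 = 1 (Bezout).
D.E = (7H).(2H) = 7*2*1
= 14*1
= 14

14


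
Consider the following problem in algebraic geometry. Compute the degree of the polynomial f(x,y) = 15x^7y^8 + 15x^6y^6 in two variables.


Examine each term for its total degree (sum of exponents).
  Term '15x^7y^8' has total degree 7+8 = 15.
  Term '15x^6y^6' has total degree 6+6 = 12.
The maximum total degree among all terms is 15.

15


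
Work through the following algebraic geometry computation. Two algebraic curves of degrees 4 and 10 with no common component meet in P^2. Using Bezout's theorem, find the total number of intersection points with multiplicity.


Bezout's theorem states the intersection count equals the product of degrees.
Intersection count = 4 * 10 = 40

40


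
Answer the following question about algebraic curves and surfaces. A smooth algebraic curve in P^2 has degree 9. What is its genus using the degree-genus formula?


Using the genus formula for smooth plane curves:
g = (d-1)(d-2)/2
g = (9-1)(9-2)/2
g = 8*7/2
g = 56/2 = 28

28


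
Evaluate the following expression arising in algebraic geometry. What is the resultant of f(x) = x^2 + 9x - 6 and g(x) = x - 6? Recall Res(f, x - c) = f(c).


For Res(f, x - c), we evaluate f at x = c.
f(6) = 6^2 + 9*6 - 6
= 36 + 54 - 6
= 90 - 6 = 84
Res(f, g) = 84

84


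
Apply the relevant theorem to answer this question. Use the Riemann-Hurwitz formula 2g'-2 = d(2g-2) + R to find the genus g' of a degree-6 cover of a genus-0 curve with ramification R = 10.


Riemann-Hurwitz formula: 2g' - 2 = d(2g - 2) + R
Given: d = 6, g = 0, R = 10
2g' - 2 = 6*(2*0 - 2) + 10
2g' - 2 = 6*(-2) + 10
2g' - 2 = -12 + 10 = -2
2g' = 0
g' = 0

0


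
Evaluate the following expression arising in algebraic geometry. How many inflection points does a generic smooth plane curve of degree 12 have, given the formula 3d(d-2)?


For a general smooth plane curve C of degree d, the inflection points are
the intersection of C with its Hessian curve, which has degree 3(d-2).
By Bezout, the total intersection number is d * 3(d-2) = 12 * 30 = 360.
For a general curve every flex is ordinary, so each contributes
multiplicity 1 to C·Hess(C), and the number of distinct inflection
points is 3d(d-2).
Inflection points = 3*12*(12-2) = 3*12*10 = 360

360


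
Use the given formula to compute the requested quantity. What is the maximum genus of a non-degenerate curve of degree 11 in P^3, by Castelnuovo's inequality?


Castelnuovo's bound: write d - 1 = m(r-1) + epsilon with 0 <= epsilon < r-1.
d - 1 = 11 - 1 = 10
r - 1 = 3 - 1 = 2
10 = 5*2 + 0, so m = 5, epsilon = 0
pi(d, r) = m(m-1)(r-1)/2 + m*epsilon
= 5*4*2/2 + 5*0
= 40/2 + 0
= 20 + 0 = 20

20


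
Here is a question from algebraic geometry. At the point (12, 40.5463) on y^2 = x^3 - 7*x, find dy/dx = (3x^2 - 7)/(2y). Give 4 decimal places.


Using implicit differentiation of y^2 = x^3 - 7*x:
2y * dy/dx = 3x^2 - 7
dy/dx = (3x^2 - 7)/(2y)
Numerator: 3*12^2 - 7 = 425
Denominator: 2*40.5463 = 81.0926
dy/dx = 425/81.0926 = 5.2409

5.2409


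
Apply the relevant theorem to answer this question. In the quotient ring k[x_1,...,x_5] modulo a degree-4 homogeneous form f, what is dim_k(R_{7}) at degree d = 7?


For R = k[x_1,...,x_n]/(f) with f homogeneous of degree e:
The Hilbert series is (1 - t^e)/(1 - t)^n.
So h(d) = C(d+n-1, n-1) - C(d-e+n-1, n-1) for d >= e.
With n=5, e=4, d=7:
C(7+5-1, 5-1) = C(11, 4) = 330
C(7-4+5-1, 5-1) = C(7, 4) = 35
h(7) = 330 - 35 = 295

295


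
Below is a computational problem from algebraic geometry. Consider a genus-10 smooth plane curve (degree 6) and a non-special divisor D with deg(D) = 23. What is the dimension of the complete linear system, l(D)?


First, compute the genus of a smooth plane curve of degree 6:
g = (d-1)(d-2)/2 = (6-1)(6-2)/2 = 10
For a non-special divisor D (i.e., h^1(D) = 0), Riemann-Roch gives:
l(D) = deg(D) - g + 1
Since deg(D) = 23 >= 2g - 1 = 19, D is non-special.
l(D) = 23 - 10 + 1 = 14

14


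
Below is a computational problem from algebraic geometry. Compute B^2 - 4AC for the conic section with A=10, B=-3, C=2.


The discriminant of a conic Ax^2 + Bxy + Cy^2 + ... = 0 is B^2 - 4AC.
B^2 = (-3)^2 = 9
4AC = 4*10*2 = 80
Discriminant = 9 - 80 = -71

-71


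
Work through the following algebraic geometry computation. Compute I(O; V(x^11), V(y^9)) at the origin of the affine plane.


The intersection multiplicity of V(x^a) and V(y^b) at the origin is:
I(O; V(x^11), V(y^9)) = dim_k(k[x,y]/(x^11, y^9))
A basis for k[x,y]/(x^11, y^9) is the set of monomials x^i * y^j
where 0 <= i < 11 and 0 <= j < 9.
The number of such monomials is 11 * 9 = 99

99


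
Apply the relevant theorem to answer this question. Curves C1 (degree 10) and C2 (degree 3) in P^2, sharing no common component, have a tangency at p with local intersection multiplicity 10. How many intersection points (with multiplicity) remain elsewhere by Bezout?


By Bezout's theorem, the total intersection number is d1 * d2.
Total = 10 * 3 = 30
Intersection multiplicity at p = 10
Remaining intersections = 30 - 10 = 20

20


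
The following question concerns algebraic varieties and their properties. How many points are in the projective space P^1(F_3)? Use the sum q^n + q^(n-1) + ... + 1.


P^1(F_3) has (q^(n+1) - 1)/(q - 1) points.
= 3^1 + 3^0
= 3 + 1
= 4

4


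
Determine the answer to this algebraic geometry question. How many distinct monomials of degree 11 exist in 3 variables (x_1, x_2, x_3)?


The number of degree-11 monomials in 3 variables is C(d+n-1, n-1).
= C(11+3-1, 3-1) = C(13, 2)
= 78

78


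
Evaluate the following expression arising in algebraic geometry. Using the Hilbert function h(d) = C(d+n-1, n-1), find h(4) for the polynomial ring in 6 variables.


The Hilbert function for the polynomial ring in 6 variables is:
h(d) = C(d+n-1, n-1)
h(4) = C(4+6-1, 6-1) = C(9, 5)
= 9! / (5! * 4!)
= 126

126


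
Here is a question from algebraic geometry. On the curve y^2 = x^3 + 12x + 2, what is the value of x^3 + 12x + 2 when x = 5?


Compute x^3 + 12x + 2 at x = 5:
x^3 = 5^3 = 125
12*x = 12*5 = 60
Sum: 125 + 60 + 2 = 187

187


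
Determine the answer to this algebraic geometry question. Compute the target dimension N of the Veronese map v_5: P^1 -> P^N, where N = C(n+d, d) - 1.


The Veronese embedding v_d: P^n -> P^N maps each point to all
degree-d monomials in n+1 homogeneous coordinates.
N = C(n+d, d) - 1
N = C(1+5, 5) - 1
N = C(6, 5) - 1
C(6, 5) = 6
N = 6 - 1 = 5

5


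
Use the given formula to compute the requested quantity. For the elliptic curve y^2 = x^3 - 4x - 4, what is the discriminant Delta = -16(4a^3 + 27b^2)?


Compute each component:
4a^3 = 4*(-4)^3 = 4*(-64) = -256
27b^2 = 27*(-4)^2 = 27*16 = 432
4a^3 + 27b^2 = -256 + 432 = 176
Delta = -16*176 = -2816

-2816


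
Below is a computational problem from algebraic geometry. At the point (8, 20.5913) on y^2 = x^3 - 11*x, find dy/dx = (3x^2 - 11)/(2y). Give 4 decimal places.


Using implicit differentiation of y^2 = x^3 - 11*x:
2y * dy/dx = 3x^2 - 11
dy/dx = (3x^2 - 11)/(2y)
Numerator: 3*8^2 - 11 = 181
Denominator: 2*20.5913 = 41.1826
dy/dx = 181/41.1826 = 4.3951

4.3951


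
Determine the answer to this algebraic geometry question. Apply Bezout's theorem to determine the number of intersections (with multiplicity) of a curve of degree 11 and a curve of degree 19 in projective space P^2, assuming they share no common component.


Bezout's theorem states the intersection count equals the product of degrees.
Intersection count = 11 * 19 = 209

209


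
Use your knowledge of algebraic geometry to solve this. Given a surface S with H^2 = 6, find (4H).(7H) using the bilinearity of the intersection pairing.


Using bilinearity of the intersection pairing on a surface S:
(aH).(bH) = ab * (H.H)
We have H^2 = 6.
D.E = (4H).(7H) = 4*7*6
= 28*6
= 168

168


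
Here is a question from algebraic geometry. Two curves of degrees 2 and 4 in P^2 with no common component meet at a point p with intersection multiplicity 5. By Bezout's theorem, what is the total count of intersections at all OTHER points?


By Bezout's theorem, the total intersection number is d1 * d2.
Total = 2 * 4 = 8
Intersection multiplicity at p = 5
Remaining intersections = 8 - 5 = 3

3


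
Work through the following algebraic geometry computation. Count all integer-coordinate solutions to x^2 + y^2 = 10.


Systematically check integer values of x where x^2 <= 10.
For each valid x, check if 10 - x^2 is a perfect square.
x=1: 10 - 1 = 9, sqrt = 3 (valid)
x=3: 10 - 9 = 1, sqrt = 1 (valid)
Total integer solutions found: 8

8


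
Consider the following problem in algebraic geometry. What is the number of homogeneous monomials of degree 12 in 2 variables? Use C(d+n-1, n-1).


The number of degree-12 monomials in 2 variables is C(d+n-1, n-1).
= C(12+2-1, 2-1) = C(13, 1)
= 13

13


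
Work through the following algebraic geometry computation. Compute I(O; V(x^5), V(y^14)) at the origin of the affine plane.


The intersection multiplicity of V(x^a) and V(y^b) at the origin is:
I(O; V(x^5), V(y^14)) = dim_k(k[x,y]/(x^5, y^14))
A basis for k[x,y]/(x^5, y^14) is the set of monomials x^i * y^j
where 0 <= i < 5 and 0 <= j < 14.
The number of such monomials is 5 * 14 = 70

70


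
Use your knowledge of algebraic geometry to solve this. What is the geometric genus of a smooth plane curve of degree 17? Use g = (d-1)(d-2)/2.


Using the genus formula for smooth plane curves:
g = (d-1)(d-2)/2
g = (17-1)(17-2)/2
g = 16*15/2
g = 240/2 = 120

120


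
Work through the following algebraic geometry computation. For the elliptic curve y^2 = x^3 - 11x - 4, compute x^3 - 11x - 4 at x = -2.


Compute x^3 - 11x - 4 at x = -2:
x^3 = (-2)^3 = -8
(-11)*x = (-11)*(-2) = 22
Sum: -8 + 22 - 4 = 10

10


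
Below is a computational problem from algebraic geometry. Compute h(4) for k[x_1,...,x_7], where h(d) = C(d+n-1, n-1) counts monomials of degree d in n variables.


The Hilbert function for the polynomial ring in 7 variables is:
h(d) = C(d+n-1, n-1)
h(4) = C(4+7-1, 7-1) = C(10, 6)
= 10! / (6! * 4!)
= 210

210


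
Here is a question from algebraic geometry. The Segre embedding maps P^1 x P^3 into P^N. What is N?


The Segre embedding maps P^m x P^n into P^N via
all products of coordinates from each factor.
N = (m+1)(n+1) - 1
N = (1+1)(3+1) - 1
N = 2*4 - 1
N = 8 - 1 = 7

7


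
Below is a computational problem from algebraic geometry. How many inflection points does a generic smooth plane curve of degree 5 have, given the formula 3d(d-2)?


For a general smooth plane curve C of degree d, the inflection points are
the intersection of C with its Hessian curve, which has degree 3(d-2).
By Bezout, the total intersection number is d * 3(d-2) = 5 * 9 = 45.
For a general curve every flex is ordinary, so each contributes
multiplicity 1 to C·Hess(C), and the number of distinct inflection
points is 3d(d-2).
Inflection points = 3*5*(5-2) = 3*5*3 = 45

45


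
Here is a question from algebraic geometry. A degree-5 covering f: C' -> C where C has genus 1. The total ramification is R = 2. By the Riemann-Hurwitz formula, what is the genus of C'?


Riemann-Hurwitz formula: 2g' - 2 = d(2g - 2) + R
Given: d = 5, g = 1, R = 2
2g' - 2 = 5*(2*1 - 2) + 2
2g' - 2 = 5*0 + 2
2g' - 2 = 0 + 2 = 2
2g' = 4
g' = 2

2


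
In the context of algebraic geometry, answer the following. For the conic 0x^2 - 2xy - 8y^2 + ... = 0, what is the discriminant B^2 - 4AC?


The discriminant of a conic Ax^2 + Bxy + Cy^2 + ... = 0 is B^2 - 4AC.
B^2 = (-2)^2 = 4
4AC = 4*0*(-8) = 0
Discriminant = 4 + 0 = 4

4


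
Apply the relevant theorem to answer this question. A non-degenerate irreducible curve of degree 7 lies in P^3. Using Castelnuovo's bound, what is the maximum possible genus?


Castelnuovo's bound: write d - 1 = m(r-1) + epsilon with 0 <= epsilon < r-1.
d - 1 = 7 - 1 = 6
r - 1 = 3 - 1 = 2
6 = 3*2 + 0, so m = 3, epsilon = 0
pi(d, r) = m(m-1)(r-1)/2 + m*epsilon
= 3*2*2/2 + 3*0
= 12/2 + 0
= 6 + 0 = 6

6


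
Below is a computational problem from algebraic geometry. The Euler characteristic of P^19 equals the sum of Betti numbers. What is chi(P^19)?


The complex projective space P^19 has one cell in each even real dimension 0, 2, ..., 38.
The cohomology groups are H^{2k}(P^19) = Z for k = 0,...,19, and 0 otherwise.
Euler characteristic = sum of Betti numbers = 1 per even-dimensional cohomology group.
chi(P^19) = 19 + 1 = 20

20


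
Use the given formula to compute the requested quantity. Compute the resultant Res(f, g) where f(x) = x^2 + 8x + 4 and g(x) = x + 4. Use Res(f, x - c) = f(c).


For Res(f, x - c), we evaluate f at x = c.
f(-4) = (-4)^2 + 8*(-4) + 4
= 16 - 32 + 4
= -16 + 4 = -12
Res(f, g) = -12

-12


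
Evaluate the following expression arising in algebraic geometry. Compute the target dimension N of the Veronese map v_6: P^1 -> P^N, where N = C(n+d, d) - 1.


The Veronese embedding v_d: P^n -> P^N maps each point to all
degree-d monomials in n+1 homogeneous coordinates.
N = C(n+d, d) - 1
N = C(1+6, 6) - 1
N = C(7, 6) - 1
C(7, 6) = 7
N = 7 - 1 = 6

6


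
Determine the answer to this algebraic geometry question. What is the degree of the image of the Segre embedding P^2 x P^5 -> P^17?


The degree of the Segre variety P^2 x P^5 is C(m+n, m).
= C(7, 2)
= 21

21


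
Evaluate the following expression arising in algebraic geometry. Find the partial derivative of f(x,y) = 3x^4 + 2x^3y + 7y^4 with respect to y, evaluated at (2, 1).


df/dy = 2*x^3 + 4*7*y^3
At (2,1): 2*2^3 + 4*7*1^3
= 16 + 28
= 44

44


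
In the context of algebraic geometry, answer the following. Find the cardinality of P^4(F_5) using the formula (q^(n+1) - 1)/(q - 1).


P^4(F_5) has (q^(n+1) - 1)/(q - 1) points.
= 5^4 + 5^3 + 5^2 + 5^1 + 5^0
= 625 + 125 + 25 + 5 + 1
= 781

781


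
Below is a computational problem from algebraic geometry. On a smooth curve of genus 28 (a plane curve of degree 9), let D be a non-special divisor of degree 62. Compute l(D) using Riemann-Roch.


First, compute the genus of a smooth plane curve of degree 9:
g = (d-1)(d-2)/2 = (9-1)(9-2)/2 = 28
For a non-special divisor D (i.e., h^1(D) = 0), Riemann-Roch gives:
l(D) = deg(D) - g + 1
Since deg(D) = 62 >= 2g - 1 = 55, D is non-special.
l(D) = 62 - 28 + 1 = 35

35


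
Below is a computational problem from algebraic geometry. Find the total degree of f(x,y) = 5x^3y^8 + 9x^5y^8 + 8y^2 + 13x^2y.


Examine each term for its total degree (sum of exponents).
  Term '5x^3y^8' has total degree 3+8 = 11.
  Term '9x^5y^8' has total degree 5+8 = 13.
  Term '8y^2' has total degree 0+2 = 2.
  Term '13x^2y' has total degree 2+1 = 3.
The maximum total degree among all terms is 13.

13


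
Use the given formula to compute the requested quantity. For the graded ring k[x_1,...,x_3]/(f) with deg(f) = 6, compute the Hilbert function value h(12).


For R = k[x_1,...,x_n]/(f) with f homogeneous of degree e:
The Hilbert series is (1 - t^e)/(1 - t)^n.
So h(d) = C(d+n-1, n-1) - C(d-e+n-1, n-1) for d >= e.
With n=3, e=6, d=12:
C(12+3-1, 3-1) = C(14, 2) = 91
C(12-6+3-1, 3-1) = C(8, 2) = 28
h(12) = 91 - 28 = 63

63


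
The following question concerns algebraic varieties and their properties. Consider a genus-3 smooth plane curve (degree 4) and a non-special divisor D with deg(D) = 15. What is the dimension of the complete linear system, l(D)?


First, compute the genus of a smooth plane curve of degree 4:
g = (d-1)(d-2)/2 = (4-1)(4-2)/2 = 3
For a non-special divisor D (i.e., h^1(D) = 0), Riemann-Roch gives:
l(D) = deg(D) - g + 1
Since deg(D) = 15 >= 2g - 1 = 5, D is non-special.
l(D) = 15 - 3 + 1 = 13

13


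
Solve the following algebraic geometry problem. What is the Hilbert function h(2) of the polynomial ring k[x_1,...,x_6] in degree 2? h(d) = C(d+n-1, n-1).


The Hilbert function for the polynomial ring in 6 variables is:
h(d) = C(d+n-1, n-1)
h(2) = C(2+6-1, 6-1) = C(7, 5)
= 7! / (5! * 2!)
= 21

21


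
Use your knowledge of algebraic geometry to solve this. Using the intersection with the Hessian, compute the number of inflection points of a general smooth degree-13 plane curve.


For a general smooth plane curve C of degree d, the inflection points are
the intersection of C with its Hessian curve, which has degree 3(d-2).
By Bezout, the total intersection number is d * 3(d-2) = 13 * 33 = 429.
For a general curve every flex is ordinary, so each contributes
multiplicity 1 to C·Hess(C), and the number of distinct inflection
points is 3d(d-2).
Inflection points = 3*13*(13-2) = 3*13*11 = 429

429


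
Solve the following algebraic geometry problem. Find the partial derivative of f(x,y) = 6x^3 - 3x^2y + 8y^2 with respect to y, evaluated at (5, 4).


df/dy = (-3)*x^2 + 2*8*y^1
At (5,4): (-3)*5^2 + 2*8*4^1
= -75 + 64
= -11

-11


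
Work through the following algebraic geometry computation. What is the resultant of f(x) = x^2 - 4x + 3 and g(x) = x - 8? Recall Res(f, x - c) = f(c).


For Res(f, x - c), we evaluate f at x = c.
f(8) = 8^2 - 4*8 + 3
= 64 - 32 + 3
= 32 + 3 = 35
Res(f, g) = 35

35


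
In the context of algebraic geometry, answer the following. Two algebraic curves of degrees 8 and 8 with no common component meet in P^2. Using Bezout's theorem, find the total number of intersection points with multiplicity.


Bezout's theorem states the intersection count equals the product of degrees.
Intersection count = 8 * 8 = 64

64


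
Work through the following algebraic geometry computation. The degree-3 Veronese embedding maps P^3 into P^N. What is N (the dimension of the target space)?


The Veronese embedding v_d: P^n -> P^N maps each point to all
degree-d monomials in n+1 homogeneous coordinates.
N = C(n+d, d) - 1
N = C(3+3, 3) - 1
N = C(6, 3) - 1
C(6, 3) = 20
N = 20 - 1 = 19

19


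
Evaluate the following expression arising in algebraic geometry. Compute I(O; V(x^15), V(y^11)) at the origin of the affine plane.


The intersection multiplicity of V(x^a) and V(y^b) at the origin is:
I(O; V(x^15), V(y^11)) = dim_k(k[x,y]/(x^15, y^11))
A basis for k[x,y]/(x^15, y^11) is the set of monomials x^i * y^j
where 0 <= i < 15 and 0 <= j < 11.
The number of such monomials is 15 * 11 = 165

165


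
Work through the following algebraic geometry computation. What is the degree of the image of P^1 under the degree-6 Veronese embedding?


The Veronese variety v_6(P^1) has degree d^r.
d^r = 6^1 = 6

6


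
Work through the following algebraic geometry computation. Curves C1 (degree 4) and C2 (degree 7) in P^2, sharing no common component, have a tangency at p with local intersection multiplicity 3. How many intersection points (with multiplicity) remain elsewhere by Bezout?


By Bezout's theorem, the total intersection number is d1 * d2.
Total = 4 * 7 = 28
Intersection multiplicity at p = 3
Remaining intersections = 28 - 3 = 25

25


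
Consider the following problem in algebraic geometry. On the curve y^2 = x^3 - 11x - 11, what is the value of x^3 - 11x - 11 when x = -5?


Compute x^3 - 11x - 11 at x = -5:
x^3 = (-5)^3 = -125
(-11)*x = (-11)*(-5) = 55
Sum: -125 + 55 - 11 = -81

-81


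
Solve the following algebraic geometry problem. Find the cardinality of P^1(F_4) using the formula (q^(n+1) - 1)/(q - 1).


P^1(F_4) has (q^(n+1) - 1)/(q - 1) points.
= 4^1 + 4^0
= 4 + 1
= 5

5


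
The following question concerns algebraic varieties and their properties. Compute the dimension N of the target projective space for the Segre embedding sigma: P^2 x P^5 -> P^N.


The Segre embedding maps P^m x P^n into P^N via
all products of coordinates from each factor.
N = (m+1)(n+1) - 1
N = (2+1)(5+1) - 1
N = 3*6 - 1
N = 18 - 1 = 17

17


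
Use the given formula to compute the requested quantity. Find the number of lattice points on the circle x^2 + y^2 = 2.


Systematically check integer values of x where x^2 <= 2.
For each valid x, check if 2 - x^2 is a perfect square.
x=1: 2 - 1 = 1, sqrt = 1 (valid)
Total integer solutions found: 4

4


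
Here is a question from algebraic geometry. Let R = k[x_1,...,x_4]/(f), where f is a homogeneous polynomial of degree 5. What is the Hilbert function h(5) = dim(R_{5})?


For R = k[x_1,...,x_n]/(f) with f homogeneous of degree e:
The Hilbert series is (1 - t^e)/(1 - t)^n.
So h(d) = C(d+n-1, n-1) - C(d-e+n-1, n-1) for d >= e.
With n=4, e=5, d=5:
C(5+4-1, 4-1) = C(8, 3) = 56
C(5-5+4-1, 4-1) = C(3, 3) = 1
h(5) = 56 - 1 = 55

55
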